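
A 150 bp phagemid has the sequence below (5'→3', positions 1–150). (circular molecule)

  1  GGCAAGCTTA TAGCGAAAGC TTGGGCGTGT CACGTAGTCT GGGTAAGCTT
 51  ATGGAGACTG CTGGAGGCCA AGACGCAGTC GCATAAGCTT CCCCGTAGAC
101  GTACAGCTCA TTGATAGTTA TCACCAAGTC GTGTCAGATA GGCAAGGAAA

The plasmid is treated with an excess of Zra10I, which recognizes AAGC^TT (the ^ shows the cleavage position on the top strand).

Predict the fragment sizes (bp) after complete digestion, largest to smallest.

69, 40, 28, 13 bp

Zra10I sites (AAGCTT) start at positions 4, 17, 45, 85.
Zra10I cuts after base 4 of each site, so after positions 7, 20, 48, 88.
Circular molecule, 4 cuts → 4 fragments:
  8–20 → 13 bp
  21–48 → 28 bp
  49–88 → 40 bp
  89–150 then 1–7 → 62 + 7 = 69 bp
Sorted largest to smallest: 69, 40, 28, 13 bp.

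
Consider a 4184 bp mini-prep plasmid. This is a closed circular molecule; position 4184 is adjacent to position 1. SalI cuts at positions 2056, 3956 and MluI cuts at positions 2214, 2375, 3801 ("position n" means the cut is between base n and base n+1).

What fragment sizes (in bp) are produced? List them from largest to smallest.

2284, 1426, 161, 158, 155 bp

Combined cut positions (sorted): 2056, 2214, 2375, 3801, 3956.
Circular molecule, 5 cuts → 5 fragments:
  2214 − 2056 = 158 bp
  2375 − 2214 = 161 bp
  3801 − 2375 = 1426 bp
  3956 − 3801 = 155 bp
  wrap: 4184 − 3956 + 2056 = 2284 bp
Sorted largest to smallest: 2284, 1426, 161, 158, 155 bp.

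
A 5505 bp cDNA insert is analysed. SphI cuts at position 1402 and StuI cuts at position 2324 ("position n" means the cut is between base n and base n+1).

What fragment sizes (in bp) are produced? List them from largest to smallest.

3181, 1402, 922 bp

Combined cut positions (sorted): 1402, 2324.
Linear molecule, 2 cuts → 3 fragments:
  1402 − 0 = 1402 bp
  2324 − 1402 = 922 bp
  5505 − 2324 = 3181 bp
Sorted largest to smallest: 3181, 1402, 922 bp.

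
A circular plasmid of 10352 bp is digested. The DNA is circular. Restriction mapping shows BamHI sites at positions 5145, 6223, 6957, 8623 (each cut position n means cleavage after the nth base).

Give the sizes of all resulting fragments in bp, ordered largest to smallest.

6874, 1666, 1078, 734 bp

Circular molecule, 4 cuts → 4 fragments:
  6223 − 5145 = 1078 bp
  6957 − 6223 = 734 bp
  8623 − 6957 = 1666 bp
  wrap: 10352 − 8623 + 5145 = 6874 bp
Sorted largest to smallest: 6874, 1666, 1078, 734 bp.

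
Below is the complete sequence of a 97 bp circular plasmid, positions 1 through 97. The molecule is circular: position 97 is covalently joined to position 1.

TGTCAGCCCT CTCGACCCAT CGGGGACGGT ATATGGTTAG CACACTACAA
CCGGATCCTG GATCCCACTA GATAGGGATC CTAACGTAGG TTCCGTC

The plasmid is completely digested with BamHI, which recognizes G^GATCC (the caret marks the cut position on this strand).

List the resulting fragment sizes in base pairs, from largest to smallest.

74, 16, 7 bp

BamHI sites (GGATCC) start at positions 53, 60, 76.
BamHI cuts after the first base of each site, so after positions 53, 60, 76.
Circular molecule, 3 cuts → 3 fragments:
  54–60 → 7 bp
  61–76 → 16 bp
  77–97 then 1–53 → 21 + 53 = 74 bp
Sorted largest to smallest: 74, 16, 7 bp.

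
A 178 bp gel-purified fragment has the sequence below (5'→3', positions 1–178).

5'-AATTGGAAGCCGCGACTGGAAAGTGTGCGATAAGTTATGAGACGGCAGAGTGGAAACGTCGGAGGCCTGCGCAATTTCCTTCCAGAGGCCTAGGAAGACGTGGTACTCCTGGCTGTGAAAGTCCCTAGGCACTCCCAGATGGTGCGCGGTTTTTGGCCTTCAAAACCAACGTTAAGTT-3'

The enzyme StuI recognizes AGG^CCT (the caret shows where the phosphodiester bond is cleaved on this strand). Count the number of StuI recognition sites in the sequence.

AGGCCT occurs starting at positions 63, 86.
StuI cuts at 2 sites.

2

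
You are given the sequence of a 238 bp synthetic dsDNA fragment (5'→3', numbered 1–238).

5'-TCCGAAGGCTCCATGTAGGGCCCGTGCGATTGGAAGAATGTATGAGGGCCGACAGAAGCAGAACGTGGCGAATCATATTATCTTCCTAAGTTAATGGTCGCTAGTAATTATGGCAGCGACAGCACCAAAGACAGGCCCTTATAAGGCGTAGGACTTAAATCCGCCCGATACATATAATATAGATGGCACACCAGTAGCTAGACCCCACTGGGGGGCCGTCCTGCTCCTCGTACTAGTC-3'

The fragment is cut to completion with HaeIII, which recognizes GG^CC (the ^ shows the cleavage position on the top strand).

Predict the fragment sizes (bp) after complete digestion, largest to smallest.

HaeIII sites (GGCC) start at positions 19, 47, 134, 214.
HaeIII cuts after base 2 of each site, so after positions 20, 48, 135, 215.
Linear molecule, 4 cuts → 5 fragments:
  1–20 → 20 bp
  21–48 → 28 bp
  49–135 → 87 bp
  136–215 → 80 bp
  216–238 → 23 bp
Sorted largest to smallest: 87, 80, 28, 23, 20 bp.

87, 80, 28, 23, 20 bp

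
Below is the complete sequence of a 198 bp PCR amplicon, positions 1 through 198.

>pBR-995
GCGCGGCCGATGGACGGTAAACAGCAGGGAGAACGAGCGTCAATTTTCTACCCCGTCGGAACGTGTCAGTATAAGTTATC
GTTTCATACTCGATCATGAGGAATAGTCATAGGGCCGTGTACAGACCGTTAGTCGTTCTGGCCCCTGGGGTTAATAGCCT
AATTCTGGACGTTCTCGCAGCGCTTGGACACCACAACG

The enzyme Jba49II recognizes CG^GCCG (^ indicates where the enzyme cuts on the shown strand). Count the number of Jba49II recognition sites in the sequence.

1

CGGCCG occurs starting at position 4.
Jba49II cuts at 1 site.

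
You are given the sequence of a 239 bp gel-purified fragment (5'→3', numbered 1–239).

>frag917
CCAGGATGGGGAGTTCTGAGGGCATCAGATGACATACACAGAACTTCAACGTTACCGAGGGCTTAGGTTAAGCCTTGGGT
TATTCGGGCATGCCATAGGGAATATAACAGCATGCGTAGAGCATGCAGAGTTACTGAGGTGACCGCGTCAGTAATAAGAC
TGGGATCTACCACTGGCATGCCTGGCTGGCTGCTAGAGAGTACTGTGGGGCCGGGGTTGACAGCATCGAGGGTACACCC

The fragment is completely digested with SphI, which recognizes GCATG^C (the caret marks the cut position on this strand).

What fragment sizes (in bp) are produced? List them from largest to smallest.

92, 59, 55, 22, 11 bp

SphI sites (GCATGC) start at positions 88, 110, 121, 176.
SphI cuts after base 5 of each site (before the last base), so after positions 92, 114, 125, 180.
Linear molecule, 4 cuts → 5 fragments:
  1–92 → 92 bp
  93–114 → 22 bp
  115–125 → 11 bp
  126–180 → 55 bp
  181–239 → 59 bp
Sorted largest to smallest: 92, 59, 55, 22, 11 bp.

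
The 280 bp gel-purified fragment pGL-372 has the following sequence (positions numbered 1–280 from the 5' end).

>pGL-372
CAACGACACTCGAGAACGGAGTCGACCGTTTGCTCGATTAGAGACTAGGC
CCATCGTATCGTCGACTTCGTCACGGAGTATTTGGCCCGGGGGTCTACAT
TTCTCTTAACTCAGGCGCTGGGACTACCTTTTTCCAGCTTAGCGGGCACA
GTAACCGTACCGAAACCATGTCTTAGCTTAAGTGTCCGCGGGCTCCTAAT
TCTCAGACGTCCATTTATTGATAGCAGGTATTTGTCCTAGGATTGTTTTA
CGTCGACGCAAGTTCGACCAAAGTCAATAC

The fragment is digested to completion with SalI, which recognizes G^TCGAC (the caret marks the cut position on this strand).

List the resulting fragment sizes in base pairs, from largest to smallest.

191, 40, 28, 21 bp

SalI sites (GTCGAC) start at positions 21, 61, 252.
SalI cuts after the first base of each site, so after positions 21, 61, 252.
Linear molecule, 3 cuts → 4 fragments:
  1–21 → 21 bp
  22–61 → 40 bp
  62–252 → 191 bp
  253–280 → 28 bp
Sorted largest to smallest: 191, 40, 28, 21 bp.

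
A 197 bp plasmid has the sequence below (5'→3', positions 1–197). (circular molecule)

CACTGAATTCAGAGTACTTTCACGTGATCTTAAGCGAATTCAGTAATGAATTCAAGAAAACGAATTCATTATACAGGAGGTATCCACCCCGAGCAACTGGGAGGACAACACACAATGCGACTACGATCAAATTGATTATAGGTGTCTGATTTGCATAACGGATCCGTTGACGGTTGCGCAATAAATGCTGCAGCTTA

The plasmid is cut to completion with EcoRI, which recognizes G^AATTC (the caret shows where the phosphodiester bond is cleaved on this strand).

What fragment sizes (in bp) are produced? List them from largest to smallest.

EcoRI sites (GAATTC) start at positions 5, 36, 48, 62.
EcoRI cuts after the first base of each site, so after positions 5, 36, 48, 62.
Circular molecule, 4 cuts → 4 fragments:
  6–36 → 31 bp
  37–48 → 12 bp
  49–62 → 14 bp
  63–197 then 1–5 → 135 + 5 = 140 bp
Sorted largest to smallest: 140, 31, 14, 12 bp.

140, 31, 14, 12 bp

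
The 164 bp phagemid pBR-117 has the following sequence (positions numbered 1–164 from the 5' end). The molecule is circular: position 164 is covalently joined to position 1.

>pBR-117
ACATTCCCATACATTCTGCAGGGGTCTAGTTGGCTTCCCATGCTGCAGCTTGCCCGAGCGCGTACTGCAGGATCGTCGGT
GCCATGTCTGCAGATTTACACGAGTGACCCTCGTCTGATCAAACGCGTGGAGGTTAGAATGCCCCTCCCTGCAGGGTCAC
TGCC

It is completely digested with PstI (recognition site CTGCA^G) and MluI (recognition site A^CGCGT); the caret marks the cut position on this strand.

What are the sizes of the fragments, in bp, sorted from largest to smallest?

31, 31, 30, 27, 23, 22 bp

PstI sites (CTGCAG) start at positions 16, 43, 65, 88, 149.
PstI cuts after base 5 of each site (before the last base), so after positions 20, 47, 69, 92, 153.
The MluI site (ACGCGT) starts at position 123.
MluI cuts after the first base of each site, so after position 123.
Combined cut positions: 20, 47, 69, 92, 123, 153.
Circular molecule, 6 cuts → 6 fragments:
  21–47 → 27 bp
  48–69 → 22 bp
  70–92 → 23 bp
  93–123 → 31 bp
  124–153 → 30 bp
  154–164 then 1–20 → 11 + 20 = 31 bp
Sorted largest to smallest: 31, 31, 30, 27, 23, 22 bp.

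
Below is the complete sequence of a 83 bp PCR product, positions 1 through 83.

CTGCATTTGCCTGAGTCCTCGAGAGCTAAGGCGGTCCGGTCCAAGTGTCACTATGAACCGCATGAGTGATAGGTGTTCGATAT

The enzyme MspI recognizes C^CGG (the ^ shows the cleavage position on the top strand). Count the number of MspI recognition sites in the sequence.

1

CCGG occurs starting at position 36.
MspI cuts at 1 site.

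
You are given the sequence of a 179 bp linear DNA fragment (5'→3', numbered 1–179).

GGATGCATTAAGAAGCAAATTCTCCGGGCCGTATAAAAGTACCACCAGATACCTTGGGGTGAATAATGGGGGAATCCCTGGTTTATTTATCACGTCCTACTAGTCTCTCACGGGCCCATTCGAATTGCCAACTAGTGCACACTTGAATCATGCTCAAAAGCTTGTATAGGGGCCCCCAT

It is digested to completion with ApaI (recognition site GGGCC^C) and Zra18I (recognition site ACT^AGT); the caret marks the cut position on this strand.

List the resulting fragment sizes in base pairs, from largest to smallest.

101, 41, 17, 15, 5 bp

ApaI sites (GGGCCC) start at positions 112, 170.
ApaI cuts after base 5 of each site (before the last base), so after positions 116, 174.
Zra18I sites (ACTAGT) start at positions 99, 131.
Zra18I cuts after base 3 of each site, so after positions 101, 133.
Combined cut positions: 101, 116, 133, 174.
Linear molecule, 4 cuts → 5 fragments:
  1–101 → 101 bp
  102–116 → 15 bp
  117–133 → 17 bp
  134–174 → 41 bp
  175–179 → 5 bp
Sorted largest to smallest: 101, 41, 17, 15, 5 bp.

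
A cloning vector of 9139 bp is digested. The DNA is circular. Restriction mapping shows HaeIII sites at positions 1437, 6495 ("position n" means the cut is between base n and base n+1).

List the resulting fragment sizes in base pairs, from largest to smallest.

Circular molecule, 2 cuts → 2 fragments:
  6495 − 1437 = 5058 bp
  wrap: 9139 − 6495 + 1437 = 4081 bp
Sorted largest to smallest: 5058, 4081 bp.

5058, 4081 bp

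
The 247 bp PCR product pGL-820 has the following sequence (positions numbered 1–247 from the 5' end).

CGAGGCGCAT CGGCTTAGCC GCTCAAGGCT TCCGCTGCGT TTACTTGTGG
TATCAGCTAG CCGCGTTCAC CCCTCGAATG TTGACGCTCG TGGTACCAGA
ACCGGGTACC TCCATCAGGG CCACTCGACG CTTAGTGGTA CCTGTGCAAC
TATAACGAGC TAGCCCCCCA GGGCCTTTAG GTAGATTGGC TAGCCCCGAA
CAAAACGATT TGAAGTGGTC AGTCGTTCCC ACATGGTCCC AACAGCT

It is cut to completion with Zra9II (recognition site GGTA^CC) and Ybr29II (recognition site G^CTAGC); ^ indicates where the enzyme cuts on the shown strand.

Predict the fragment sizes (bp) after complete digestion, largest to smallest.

Zra9II sites (GGTACC) start at positions 92, 105, 137.
Zra9II cuts after base 4 of each site, so after positions 95, 108, 140.
Ybr29II sites (GCTAGC) start at positions 56, 159, 189.
Ybr29II cuts after the first base of each site, so after positions 56, 159, 189.
Combined cut positions: 56, 95, 108, 140, 159, 189.
Linear molecule, 6 cuts → 7 fragments:
  1–56 → 56 bp
  57–95 → 39 bp
  96–108 → 13 bp
  109–140 → 32 bp
  141–159 → 19 bp
  160–189 → 30 bp
  190–247 → 58 bp
Sorted largest to smallest: 58, 56, 39, 32, 30, 19, 13 bp.

58, 56, 39, 32, 30, 19, 13 bp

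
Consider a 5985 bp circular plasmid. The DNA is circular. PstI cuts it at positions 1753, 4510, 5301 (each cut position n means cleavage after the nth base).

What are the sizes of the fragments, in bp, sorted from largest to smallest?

Circular molecule, 3 cuts → 3 fragments:
  4510 − 1753 = 2757 bp
  5301 − 4510 = 791 bp
  wrap: 5985 − 5301 + 1753 = 2437 bp
Sorted largest to smallest: 2757, 2437, 791 bp.

2757, 2437, 791 bp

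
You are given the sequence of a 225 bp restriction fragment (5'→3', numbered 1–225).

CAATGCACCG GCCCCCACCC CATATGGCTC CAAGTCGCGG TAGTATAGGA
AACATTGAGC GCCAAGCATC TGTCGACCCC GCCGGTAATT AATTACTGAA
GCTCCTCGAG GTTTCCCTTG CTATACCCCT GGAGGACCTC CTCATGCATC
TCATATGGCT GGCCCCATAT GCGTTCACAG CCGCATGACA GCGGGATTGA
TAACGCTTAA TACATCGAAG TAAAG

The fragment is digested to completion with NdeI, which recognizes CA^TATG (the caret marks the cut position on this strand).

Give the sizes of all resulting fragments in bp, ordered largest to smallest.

131, 58, 22, 14 bp

NdeI sites (CATATG) start at positions 21, 152, 166.
NdeI cuts after base 2 of each site, so after positions 22, 153, 167.
Linear molecule, 3 cuts → 4 fragments:
  1–22 → 22 bp
  23–153 → 131 bp
  154–167 → 14 bp
  168–225 → 58 bp
Sorted largest to smallest: 131, 58, 22, 14 bp.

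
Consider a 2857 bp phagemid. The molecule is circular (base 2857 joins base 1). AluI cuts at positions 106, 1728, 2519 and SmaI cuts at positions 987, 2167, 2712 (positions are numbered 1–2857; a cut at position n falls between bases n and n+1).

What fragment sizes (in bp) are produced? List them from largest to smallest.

Combined cut positions (sorted): 106, 987, 1728, 2167, 2519, 2712.
Circular molecule, 6 cuts → 6 fragments:
  987 − 106 = 881 bp
  1728 − 987 = 741 bp
  2167 − 1728 = 439 bp
  2519 − 2167 = 352 bp
  2712 − 2519 = 193 bp
  wrap: 2857 − 2712 + 106 = 251 bp
Sorted largest to smallest: 881, 741, 439, 352, 251, 193 bp.

881, 741, 439, 352, 251, 193 bp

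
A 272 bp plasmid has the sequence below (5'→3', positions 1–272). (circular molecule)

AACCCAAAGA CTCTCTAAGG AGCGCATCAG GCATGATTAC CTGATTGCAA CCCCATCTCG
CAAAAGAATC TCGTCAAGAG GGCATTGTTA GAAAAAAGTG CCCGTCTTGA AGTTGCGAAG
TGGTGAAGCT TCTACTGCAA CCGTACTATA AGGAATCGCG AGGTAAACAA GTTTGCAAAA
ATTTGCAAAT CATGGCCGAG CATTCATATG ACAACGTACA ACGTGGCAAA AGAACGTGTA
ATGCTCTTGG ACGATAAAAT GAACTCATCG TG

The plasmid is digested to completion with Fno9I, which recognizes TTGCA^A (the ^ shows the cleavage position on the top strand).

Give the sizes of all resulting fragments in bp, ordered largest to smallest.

Fno9I sites (TTGCAA) start at positions 45, 173, 183.
Fno9I cuts after base 5 of each site (before the last base), so after positions 49, 177, 187.
Circular molecule, 3 cuts → 3 fragments:
  50–177 → 128 bp
  178–187 → 10 bp
  188–272 then 1–49 → 85 + 49 = 134 bp
Sorted largest to smallest: 134, 128, 10 bp.

134, 128, 10 bp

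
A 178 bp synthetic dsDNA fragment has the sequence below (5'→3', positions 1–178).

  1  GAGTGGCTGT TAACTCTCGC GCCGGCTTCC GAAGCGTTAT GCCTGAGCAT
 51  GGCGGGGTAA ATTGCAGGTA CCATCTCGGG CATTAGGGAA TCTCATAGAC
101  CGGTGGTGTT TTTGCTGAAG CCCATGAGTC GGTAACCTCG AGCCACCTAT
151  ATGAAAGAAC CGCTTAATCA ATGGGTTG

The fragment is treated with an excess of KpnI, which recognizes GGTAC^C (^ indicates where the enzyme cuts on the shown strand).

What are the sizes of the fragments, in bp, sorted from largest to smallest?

The KpnI site (GGTACC) starts at position 67.
KpnI cuts after base 5 of each site (before the last base), so after position 71.
Linear molecule, 1 cut → 2 fragments:
  1–71 → 71 bp
  72–178 → 107 bp
Sorted largest to smallest: 107, 71 bp.

107, 71 bp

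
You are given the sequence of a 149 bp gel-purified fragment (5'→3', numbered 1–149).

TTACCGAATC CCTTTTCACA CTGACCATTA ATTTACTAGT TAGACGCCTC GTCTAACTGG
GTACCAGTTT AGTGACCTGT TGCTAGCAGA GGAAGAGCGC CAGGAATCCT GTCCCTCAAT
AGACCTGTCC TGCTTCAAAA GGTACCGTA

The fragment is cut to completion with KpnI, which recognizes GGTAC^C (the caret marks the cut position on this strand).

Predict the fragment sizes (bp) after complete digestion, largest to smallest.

KpnI sites (GGTACC) start at positions 60, 141.
KpnI cuts after base 5 of each site (before the last base), so after positions 64, 145.
Linear molecule, 2 cuts → 3 fragments:
  1–64 → 64 bp
  65–145 → 81 bp
  146–149 → 4 bp
Sorted largest to smallest: 81, 64, 4 bp.

81, 64, 4 bp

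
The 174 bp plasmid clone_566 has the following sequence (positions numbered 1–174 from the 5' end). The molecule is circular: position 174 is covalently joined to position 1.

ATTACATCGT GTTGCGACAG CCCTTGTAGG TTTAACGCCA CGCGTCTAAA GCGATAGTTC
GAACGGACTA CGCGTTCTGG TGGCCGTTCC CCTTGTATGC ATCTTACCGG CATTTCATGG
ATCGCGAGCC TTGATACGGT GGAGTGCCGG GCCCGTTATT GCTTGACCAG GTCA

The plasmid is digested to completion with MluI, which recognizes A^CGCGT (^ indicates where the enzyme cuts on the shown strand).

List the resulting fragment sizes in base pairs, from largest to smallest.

144, 30 bp

MluI sites (ACGCGT) start at positions 40, 70.
MluI cuts after the first base of each site, so after positions 40, 70.
Circular molecule, 2 cuts → 2 fragments:
  41–70 → 30 bp
  71–174 then 1–40 → 104 + 40 = 144 bp
Sorted largest to smallest: 144, 30 bp.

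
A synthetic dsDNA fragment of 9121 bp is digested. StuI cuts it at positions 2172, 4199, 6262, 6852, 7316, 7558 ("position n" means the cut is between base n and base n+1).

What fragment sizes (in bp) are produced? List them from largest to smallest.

Linear molecule, 6 cuts → 7 fragments:
  2172 − 0 = 2172 bp
  4199 − 2172 = 2027 bp
  6262 − 4199 = 2063 bp
  6852 − 6262 = 590 bp
  7316 − 6852 = 464 bp
  7558 − 7316 = 242 bp
  9121 − 7558 = 1563 bp
Sorted largest to smallest: 2172, 2063, 2027, 1563, 590, 464, 242 bp.

2172, 2063, 2027, 1563, 590, 464, 242 bp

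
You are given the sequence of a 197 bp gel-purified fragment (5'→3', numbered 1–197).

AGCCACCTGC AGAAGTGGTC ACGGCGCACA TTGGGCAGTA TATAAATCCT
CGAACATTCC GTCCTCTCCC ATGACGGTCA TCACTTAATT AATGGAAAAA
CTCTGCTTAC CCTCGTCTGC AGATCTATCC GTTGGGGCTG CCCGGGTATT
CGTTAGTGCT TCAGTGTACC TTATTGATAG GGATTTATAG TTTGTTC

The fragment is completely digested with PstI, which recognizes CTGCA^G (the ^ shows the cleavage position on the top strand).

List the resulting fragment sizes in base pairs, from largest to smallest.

110, 76, 11 bp

PstI sites (CTGCAG) start at positions 7, 117.
PstI cuts after base 5 of each site (before the last base), so after positions 11, 121.
Linear molecule, 2 cuts → 3 fragments:
  1–11 → 11 bp
  12–121 → 110 bp
  122–197 → 76 bp
Sorted largest to smallest: 110, 76, 11 bp.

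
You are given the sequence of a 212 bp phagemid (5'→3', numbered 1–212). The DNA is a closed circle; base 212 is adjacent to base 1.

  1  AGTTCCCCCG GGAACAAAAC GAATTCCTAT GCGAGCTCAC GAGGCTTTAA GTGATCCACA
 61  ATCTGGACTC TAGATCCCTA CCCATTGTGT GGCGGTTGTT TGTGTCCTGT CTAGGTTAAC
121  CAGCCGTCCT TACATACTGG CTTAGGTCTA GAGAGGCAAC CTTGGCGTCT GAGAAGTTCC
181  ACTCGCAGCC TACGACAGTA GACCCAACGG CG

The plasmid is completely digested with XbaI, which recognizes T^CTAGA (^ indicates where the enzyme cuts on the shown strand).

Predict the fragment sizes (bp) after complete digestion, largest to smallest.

XbaI sites (TCTAGA) start at positions 69, 147.
XbaI cuts after the first base of each site, so after positions 69, 147.
Circular molecule, 2 cuts → 2 fragments:
  70–147 → 78 bp
  148–212 then 1–69 → 65 + 69 = 134 bp
Sorted largest to smallest: 134, 78 bp.

134, 78 bp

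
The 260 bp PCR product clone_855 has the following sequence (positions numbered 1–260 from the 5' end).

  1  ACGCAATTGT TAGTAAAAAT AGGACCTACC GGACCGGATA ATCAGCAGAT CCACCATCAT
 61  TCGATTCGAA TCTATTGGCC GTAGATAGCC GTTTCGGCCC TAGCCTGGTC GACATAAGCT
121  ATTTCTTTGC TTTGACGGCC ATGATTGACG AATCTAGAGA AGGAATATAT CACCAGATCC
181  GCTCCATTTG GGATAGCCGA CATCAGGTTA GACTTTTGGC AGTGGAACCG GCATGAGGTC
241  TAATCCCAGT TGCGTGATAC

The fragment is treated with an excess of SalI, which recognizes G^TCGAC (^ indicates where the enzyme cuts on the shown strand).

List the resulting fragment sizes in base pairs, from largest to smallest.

152, 108 bp

The SalI site (GTCGAC) starts at position 108.
SalI cuts after the first base of each site, so after position 108.
Linear molecule, 1 cut → 2 fragments:
  1–108 → 108 bp
  109–260 → 152 bp
Sorted largest to smallest: 152, 108 bp.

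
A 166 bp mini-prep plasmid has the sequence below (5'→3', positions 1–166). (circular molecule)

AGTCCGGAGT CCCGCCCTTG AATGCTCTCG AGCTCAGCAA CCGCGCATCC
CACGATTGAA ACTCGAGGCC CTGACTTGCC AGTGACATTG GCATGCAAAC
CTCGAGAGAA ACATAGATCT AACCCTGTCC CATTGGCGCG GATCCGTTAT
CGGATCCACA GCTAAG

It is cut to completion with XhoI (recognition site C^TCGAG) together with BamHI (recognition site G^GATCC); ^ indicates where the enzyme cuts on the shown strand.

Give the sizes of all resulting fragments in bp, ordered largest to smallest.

41, 39, 39, 35, 12 bp

XhoI sites (CTCGAG) start at positions 27, 62, 101.
XhoI cuts after the first base of each site, so after positions 27, 62, 101.
BamHI sites (GGATCC) start at positions 140, 152.
BamHI cuts after the first base of each site, so after positions 140, 152.
Combined cut positions: 27, 62, 101, 140, 152.
Circular molecule, 5 cuts → 5 fragments:
  28–62 → 35 bp
  63–101 → 39 bp
  102–140 → 39 bp
  141–152 → 12 bp
  153–166 then 1–27 → 14 + 27 = 41 bp
Sorted largest to smallest: 41, 39, 39, 35, 12 bp.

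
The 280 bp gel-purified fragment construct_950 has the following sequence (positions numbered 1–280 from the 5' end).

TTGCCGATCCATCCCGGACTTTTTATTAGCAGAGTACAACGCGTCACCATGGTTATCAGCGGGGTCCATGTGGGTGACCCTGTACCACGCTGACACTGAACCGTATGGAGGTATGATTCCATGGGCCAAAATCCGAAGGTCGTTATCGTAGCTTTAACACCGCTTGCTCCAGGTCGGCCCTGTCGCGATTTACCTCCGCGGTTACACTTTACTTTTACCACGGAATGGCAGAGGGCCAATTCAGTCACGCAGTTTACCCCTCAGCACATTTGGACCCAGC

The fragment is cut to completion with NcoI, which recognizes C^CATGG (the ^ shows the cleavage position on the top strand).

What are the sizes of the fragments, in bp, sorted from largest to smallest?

161, 72, 47 bp

NcoI sites (CCATGG) start at positions 47, 119.
NcoI cuts after the first base of each site, so after positions 47, 119.
Linear molecule, 2 cuts → 3 fragments:
  1–47 → 47 bp
  48–119 → 72 bp
  120–280 → 161 bp
Sorted largest to smallest: 161, 72, 47 bp.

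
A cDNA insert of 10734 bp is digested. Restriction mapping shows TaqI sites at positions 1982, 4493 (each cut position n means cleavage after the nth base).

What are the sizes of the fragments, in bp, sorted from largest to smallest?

Linear molecule, 2 cuts → 3 fragments:
  1982 − 0 = 1982 bp
  4493 − 1982 = 2511 bp
  10734 − 4493 = 6241 bp
Sorted largest to smallest: 6241, 2511, 1982 bp.

6241, 2511, 1982 bp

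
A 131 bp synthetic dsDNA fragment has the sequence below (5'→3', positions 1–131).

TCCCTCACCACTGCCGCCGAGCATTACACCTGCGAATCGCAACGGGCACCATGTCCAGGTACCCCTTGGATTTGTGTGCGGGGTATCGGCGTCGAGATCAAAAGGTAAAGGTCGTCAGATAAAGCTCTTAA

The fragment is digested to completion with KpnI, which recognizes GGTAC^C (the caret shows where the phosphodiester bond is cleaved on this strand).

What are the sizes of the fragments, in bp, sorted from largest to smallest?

69, 62 bp

The KpnI site (GGTACC) starts at position 58.
KpnI cuts after base 5 of each site (before the last base), so after position 62.
Linear molecule, 1 cut → 2 fragments:
  1–62 → 62 bp
  63–131 → 69 bp
Sorted largest to smallest: 69, 62 bp.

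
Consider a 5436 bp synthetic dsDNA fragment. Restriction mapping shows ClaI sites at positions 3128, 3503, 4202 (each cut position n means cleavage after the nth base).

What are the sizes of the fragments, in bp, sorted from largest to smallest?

3128, 1234, 699, 375 bp

Linear molecule, 3 cuts → 4 fragments:
  3128 − 0 = 3128 bp
  3503 − 3128 = 375 bp
  4202 − 3503 = 699 bp
  5436 − 4202 = 1234 bp
Sorted largest to smallest: 3128, 1234, 699, 375 bp.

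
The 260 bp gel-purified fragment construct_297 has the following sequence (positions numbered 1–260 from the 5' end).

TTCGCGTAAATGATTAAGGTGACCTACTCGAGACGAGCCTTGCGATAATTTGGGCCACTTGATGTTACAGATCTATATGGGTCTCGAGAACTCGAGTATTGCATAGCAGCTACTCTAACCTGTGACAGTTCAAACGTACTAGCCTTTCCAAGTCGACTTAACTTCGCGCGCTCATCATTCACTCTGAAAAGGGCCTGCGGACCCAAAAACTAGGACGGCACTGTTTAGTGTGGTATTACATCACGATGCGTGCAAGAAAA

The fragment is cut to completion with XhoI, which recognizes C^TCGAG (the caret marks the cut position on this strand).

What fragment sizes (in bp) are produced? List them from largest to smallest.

XhoI sites (CTCGAG) start at positions 27, 83, 91.
XhoI cuts after the first base of each site, so after positions 27, 83, 91.
Linear molecule, 3 cuts → 4 fragments:
  1–27 → 27 bp
  28–83 → 56 bp
  84–91 → 8 bp
  92–260 → 169 bp
Sorted largest to smallest: 169, 56, 27, 8 bp.

169, 56, 27, 8 bp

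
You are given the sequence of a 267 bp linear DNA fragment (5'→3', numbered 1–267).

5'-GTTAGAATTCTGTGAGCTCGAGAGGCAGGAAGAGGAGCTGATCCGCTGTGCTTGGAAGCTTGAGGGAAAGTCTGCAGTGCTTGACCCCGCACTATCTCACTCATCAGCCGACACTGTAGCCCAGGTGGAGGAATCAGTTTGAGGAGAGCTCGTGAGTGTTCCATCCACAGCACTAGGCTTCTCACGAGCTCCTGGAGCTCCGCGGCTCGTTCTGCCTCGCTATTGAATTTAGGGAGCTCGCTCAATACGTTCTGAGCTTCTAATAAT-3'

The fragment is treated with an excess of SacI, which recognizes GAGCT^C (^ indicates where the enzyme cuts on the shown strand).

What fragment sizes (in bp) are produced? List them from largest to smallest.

SacI sites (GAGCTC) start at positions 14, 146, 186, 195, 234.
SacI cuts after base 5 of each site (before the last base), so after positions 18, 150, 190, 199, 238.
Linear molecule, 5 cuts → 6 fragments:
  1–18 → 18 bp
  19–150 → 132 bp
  151–190 → 40 bp
  191–199 → 9 bp
  200–238 → 39 bp
  239–267 → 29 bp
Sorted largest to smallest: 132, 40, 39, 29, 18, 9 bp.

132, 40, 39, 29, 18, 9 bp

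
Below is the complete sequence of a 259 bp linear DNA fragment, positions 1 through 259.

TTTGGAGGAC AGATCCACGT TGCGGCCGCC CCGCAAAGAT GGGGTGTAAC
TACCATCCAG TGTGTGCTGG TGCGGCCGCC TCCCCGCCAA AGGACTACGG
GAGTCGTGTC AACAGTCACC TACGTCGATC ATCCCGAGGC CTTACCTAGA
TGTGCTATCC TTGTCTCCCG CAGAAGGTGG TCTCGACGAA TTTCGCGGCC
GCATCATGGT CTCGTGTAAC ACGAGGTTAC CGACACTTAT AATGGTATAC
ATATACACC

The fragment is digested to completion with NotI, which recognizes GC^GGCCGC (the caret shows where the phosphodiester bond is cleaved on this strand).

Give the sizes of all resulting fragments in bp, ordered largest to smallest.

NotI sites (GCGGCCGC) start at positions 22, 72, 195.
NotI cuts after base 2 of each site, so after positions 23, 73, 196.
Linear molecule, 3 cuts → 4 fragments:
  1–23 → 23 bp
  24–73 → 50 bp
  74–196 → 123 bp
  197–259 → 63 bp
Sorted largest to smallest: 123, 63, 50, 23 bp.

123, 63, 50, 23 bp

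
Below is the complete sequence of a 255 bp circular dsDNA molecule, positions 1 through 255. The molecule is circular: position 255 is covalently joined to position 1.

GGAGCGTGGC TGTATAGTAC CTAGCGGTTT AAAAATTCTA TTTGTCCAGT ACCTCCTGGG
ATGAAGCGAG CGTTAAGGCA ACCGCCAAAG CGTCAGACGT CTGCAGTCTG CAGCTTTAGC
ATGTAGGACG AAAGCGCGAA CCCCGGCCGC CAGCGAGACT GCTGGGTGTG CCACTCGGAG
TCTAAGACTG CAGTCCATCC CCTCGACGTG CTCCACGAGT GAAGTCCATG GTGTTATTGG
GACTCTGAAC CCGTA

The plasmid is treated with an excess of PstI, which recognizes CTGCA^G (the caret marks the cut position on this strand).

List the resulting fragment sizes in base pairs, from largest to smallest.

168, 80, 7 bp

PstI sites (CTGCAG) start at positions 101, 108, 188.
PstI cuts after base 5 of each site (before the last base), so after positions 105, 112, 192.
Circular molecule, 3 cuts → 3 fragments:
  106–112 → 7 bp
  113–192 → 80 bp
  193–255 then 1–105 → 63 + 105 = 168 bp
Sorted largest to smallest: 168, 80, 7 bp.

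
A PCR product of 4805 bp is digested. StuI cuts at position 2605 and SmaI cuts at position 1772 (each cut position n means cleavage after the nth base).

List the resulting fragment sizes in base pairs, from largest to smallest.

Combined cut positions (sorted): 1772, 2605.
Linear molecule, 2 cuts → 3 fragments:
  1772 − 0 = 1772 bp
  2605 − 1772 = 833 bp
  4805 − 2605 = 2200 bp
Sorted largest to smallest: 2200, 1772, 833 bp.

2200, 1772, 833 bp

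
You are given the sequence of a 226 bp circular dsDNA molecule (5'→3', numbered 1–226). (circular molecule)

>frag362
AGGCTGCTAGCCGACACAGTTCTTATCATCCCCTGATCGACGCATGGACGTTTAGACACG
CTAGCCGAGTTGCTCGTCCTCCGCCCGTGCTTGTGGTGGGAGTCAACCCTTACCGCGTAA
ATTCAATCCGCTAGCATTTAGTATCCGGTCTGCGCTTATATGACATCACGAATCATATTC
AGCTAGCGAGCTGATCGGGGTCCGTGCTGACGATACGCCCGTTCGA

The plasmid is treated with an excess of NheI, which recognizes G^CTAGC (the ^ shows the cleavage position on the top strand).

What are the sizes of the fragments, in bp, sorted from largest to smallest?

70, 54, 52, 50 bp

NheI sites (GCTAGC) start at positions 6, 60, 130, 182.
NheI cuts after the first base of each site, so after positions 6, 60, 130, 182.
Circular molecule, 4 cuts → 4 fragments:
  7–60 → 54 bp
  61–130 → 70 bp
  131–182 → 52 bp
  183–226 then 1–6 → 44 + 6 = 50 bp
Sorted largest to smallest: 70, 54, 52, 50 bp.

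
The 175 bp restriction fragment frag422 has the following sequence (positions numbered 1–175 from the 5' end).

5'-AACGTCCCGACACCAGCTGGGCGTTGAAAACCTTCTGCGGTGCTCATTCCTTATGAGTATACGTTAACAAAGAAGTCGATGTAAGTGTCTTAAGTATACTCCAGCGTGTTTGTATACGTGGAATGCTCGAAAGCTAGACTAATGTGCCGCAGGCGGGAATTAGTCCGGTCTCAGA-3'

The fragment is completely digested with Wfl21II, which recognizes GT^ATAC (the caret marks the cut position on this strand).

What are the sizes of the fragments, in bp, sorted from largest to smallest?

62, 58, 37, 18 bp

Wfl21II sites (GTATAC) start at positions 57, 94, 112.
Wfl21II cuts after base 2 of each site, so after positions 58, 95, 113.
Linear molecule, 3 cuts → 4 fragments:
  1–58 → 58 bp
  59–95 → 37 bp
  96–113 → 18 bp
  114–175 → 62 bp
Sorted largest to smallest: 62, 58, 37, 18 bp.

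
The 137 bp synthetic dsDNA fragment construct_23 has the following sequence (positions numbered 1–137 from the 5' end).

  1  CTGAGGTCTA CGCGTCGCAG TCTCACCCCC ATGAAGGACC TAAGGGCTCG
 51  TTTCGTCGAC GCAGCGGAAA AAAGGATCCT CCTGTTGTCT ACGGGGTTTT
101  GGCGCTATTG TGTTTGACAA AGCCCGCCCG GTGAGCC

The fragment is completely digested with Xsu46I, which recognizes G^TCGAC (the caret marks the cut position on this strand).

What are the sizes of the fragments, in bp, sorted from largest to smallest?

The Xsu46I site (GTCGAC) starts at position 55.
Xsu46I cuts after the first base of each site, so after position 55.
Linear molecule, 1 cut → 2 fragments:
  1–55 → 55 bp
  56–137 → 82 bp
Sorted largest to smallest: 82, 55 bp.

82, 55 bp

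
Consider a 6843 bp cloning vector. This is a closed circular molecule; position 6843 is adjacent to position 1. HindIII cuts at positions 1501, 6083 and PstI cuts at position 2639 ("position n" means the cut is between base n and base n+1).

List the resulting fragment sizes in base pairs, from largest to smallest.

Combined cut positions (sorted): 1501, 2639, 6083.
Circular molecule, 3 cuts → 3 fragments:
  2639 − 1501 = 1138 bp
  6083 − 2639 = 3444 bp
  wrap: 6843 − 6083 + 1501 = 2261 bp
Sorted largest to smallest: 3444, 2261, 1138 bp.

3444, 2261, 1138 bp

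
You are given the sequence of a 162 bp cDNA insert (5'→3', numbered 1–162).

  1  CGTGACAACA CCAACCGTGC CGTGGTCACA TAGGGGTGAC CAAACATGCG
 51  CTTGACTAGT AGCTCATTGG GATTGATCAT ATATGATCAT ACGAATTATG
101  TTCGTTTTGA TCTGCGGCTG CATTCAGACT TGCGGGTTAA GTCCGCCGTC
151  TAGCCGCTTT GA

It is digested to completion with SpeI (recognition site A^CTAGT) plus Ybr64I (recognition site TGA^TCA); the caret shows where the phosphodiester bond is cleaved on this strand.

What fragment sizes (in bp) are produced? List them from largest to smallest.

The SpeI site (ACTAGT) starts at position 55.
SpeI cuts after the first base of each site, so after position 55.
Ybr64I sites (TGATCA) start at positions 74, 84.
Ybr64I cuts after base 3 of each site, so after positions 76, 86.
Combined cut positions: 55, 76, 86.
Linear molecule, 3 cuts → 4 fragments:
  1–55 → 55 bp
  56–76 → 21 bp
  77–86 → 10 bp
  87–162 → 76 bp
Sorted largest to smallest: 76, 55, 21, 10 bp.

76, 55, 21, 10 bp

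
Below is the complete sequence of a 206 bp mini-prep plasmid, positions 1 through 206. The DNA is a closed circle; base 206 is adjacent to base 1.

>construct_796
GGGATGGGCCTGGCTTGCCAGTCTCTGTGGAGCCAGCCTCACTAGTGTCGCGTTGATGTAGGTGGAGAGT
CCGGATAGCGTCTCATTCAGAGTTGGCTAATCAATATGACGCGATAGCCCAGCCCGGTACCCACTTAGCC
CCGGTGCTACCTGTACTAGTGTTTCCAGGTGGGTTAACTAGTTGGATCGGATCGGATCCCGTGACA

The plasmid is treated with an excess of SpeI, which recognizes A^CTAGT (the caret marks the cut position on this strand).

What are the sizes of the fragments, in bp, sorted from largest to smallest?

114, 70, 22 bp

SpeI sites (ACTAGT) start at positions 41, 155, 177.
SpeI cuts after the first base of each site, so after positions 41, 155, 177.
Circular molecule, 3 cuts → 3 fragments:
  42–155 → 114 bp
  156–177 → 22 bp
  178–206 then 1–41 → 29 + 41 = 70 bp
Sorted largest to smallest: 114, 70, 22 bp.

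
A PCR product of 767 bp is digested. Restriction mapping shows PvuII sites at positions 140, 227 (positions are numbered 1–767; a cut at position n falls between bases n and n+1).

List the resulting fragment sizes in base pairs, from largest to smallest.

Linear molecule, 2 cuts → 3 fragments:
  140 − 0 = 140 bp
  227 − 140 = 87 bp
  767 − 227 = 540 bp
Sorted largest to smallest: 540, 140, 87 bp.

540, 140, 87 bp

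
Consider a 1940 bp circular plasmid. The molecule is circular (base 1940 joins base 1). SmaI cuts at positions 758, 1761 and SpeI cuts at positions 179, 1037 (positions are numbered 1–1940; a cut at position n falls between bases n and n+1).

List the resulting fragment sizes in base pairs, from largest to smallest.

Combined cut positions (sorted): 179, 758, 1037, 1761.
Circular molecule, 4 cuts → 4 fragments:
  758 − 179 = 579 bp
  1037 − 758 = 279 bp
  1761 − 1037 = 724 bp
  wrap: 1940 − 1761 + 179 = 358 bp
Sorted largest to smallest: 724, 579, 358, 279 bp.

724, 579, 358, 279 bp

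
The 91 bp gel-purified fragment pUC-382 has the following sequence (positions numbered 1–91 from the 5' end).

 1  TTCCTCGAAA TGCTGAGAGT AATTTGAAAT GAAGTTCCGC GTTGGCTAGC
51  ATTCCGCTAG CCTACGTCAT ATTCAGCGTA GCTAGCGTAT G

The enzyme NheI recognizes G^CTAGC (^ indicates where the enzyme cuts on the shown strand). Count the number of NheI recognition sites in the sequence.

3

GCTAGC occurs starting at positions 45, 56, 81.
NheI cuts at 3 sites.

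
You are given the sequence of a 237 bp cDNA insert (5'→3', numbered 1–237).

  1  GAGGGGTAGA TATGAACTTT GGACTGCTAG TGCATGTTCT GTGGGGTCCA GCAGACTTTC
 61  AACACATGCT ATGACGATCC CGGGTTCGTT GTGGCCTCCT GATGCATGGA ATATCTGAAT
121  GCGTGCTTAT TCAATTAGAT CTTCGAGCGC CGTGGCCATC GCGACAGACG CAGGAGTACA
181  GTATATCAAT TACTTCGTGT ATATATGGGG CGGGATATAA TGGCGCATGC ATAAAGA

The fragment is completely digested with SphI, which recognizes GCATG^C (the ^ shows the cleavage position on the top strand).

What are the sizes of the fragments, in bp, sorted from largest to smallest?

229, 8 bp

The SphI site (GCATGC) starts at position 225.
SphI cuts after base 5 of each site (before the last base), so after position 229.
Linear molecule, 1 cut → 2 fragments:
  1–229 → 229 bp
  230–237 → 8 bp
Sorted largest to smallest: 229, 8 bp.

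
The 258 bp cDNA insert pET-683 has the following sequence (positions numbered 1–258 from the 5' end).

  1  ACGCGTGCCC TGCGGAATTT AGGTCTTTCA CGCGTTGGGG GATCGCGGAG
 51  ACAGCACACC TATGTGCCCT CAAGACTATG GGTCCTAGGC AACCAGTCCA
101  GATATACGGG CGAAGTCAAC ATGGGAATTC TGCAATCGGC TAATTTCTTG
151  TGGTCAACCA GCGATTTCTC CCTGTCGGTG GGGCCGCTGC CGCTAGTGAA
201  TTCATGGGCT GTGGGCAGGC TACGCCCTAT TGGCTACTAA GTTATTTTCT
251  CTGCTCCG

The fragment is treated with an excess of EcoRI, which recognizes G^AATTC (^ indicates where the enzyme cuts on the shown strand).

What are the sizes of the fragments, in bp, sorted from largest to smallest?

EcoRI sites (GAATTC) start at positions 125, 198.
EcoRI cuts after the first base of each site, so after positions 125, 198.
Linear molecule, 2 cuts → 3 fragments:
  1–125 → 125 bp
  126–198 → 73 bp
  199–258 → 60 bp
Sorted largest to smallest: 125, 73, 60 bp.

125, 73, 60 bp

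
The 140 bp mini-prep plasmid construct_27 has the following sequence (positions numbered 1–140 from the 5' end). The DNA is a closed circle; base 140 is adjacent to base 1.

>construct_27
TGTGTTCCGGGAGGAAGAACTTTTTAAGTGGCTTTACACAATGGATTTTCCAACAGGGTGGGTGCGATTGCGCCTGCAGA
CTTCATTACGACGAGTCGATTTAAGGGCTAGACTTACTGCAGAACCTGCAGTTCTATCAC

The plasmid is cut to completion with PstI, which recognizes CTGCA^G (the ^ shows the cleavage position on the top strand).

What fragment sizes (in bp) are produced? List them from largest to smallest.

PstI sites (CTGCAG) start at positions 74, 117, 126.
PstI cuts after base 5 of each site (before the last base), so after positions 78, 121, 130.
Circular molecule, 3 cuts → 3 fragments:
  79–121 → 43 bp
  122–130 → 9 bp
  131–140 then 1–78 → 10 + 78 = 88 bp
Sorted largest to smallest: 88, 43, 9 bp.

88, 43, 9 bp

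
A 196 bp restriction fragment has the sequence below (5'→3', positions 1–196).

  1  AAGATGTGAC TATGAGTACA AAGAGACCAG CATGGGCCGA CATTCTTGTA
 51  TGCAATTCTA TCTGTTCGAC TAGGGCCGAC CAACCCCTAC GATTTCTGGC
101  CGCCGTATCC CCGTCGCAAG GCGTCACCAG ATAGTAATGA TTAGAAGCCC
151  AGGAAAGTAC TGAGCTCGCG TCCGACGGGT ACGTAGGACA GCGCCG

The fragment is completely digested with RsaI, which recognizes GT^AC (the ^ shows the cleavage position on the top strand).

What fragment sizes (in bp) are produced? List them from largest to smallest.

141, 22, 17, 16 bp

RsaI sites (GTAC) start at positions 16, 157, 179.
RsaI cuts after base 2 of each site, so after positions 17, 158, 180.
Linear molecule, 3 cuts → 4 fragments:
  1–17 → 17 bp
  18–158 → 141 bp
  159–180 → 22 bp
  181–196 → 16 bp
Sorted largest to smallest: 141, 22, 17, 16 bp.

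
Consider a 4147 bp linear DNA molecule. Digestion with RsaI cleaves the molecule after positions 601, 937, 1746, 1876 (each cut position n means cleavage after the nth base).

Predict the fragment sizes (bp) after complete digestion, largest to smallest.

2271, 809, 601, 336, 130 bp

Linear molecule, 4 cuts → 5 fragments:
  601 − 0 = 601 bp
  937 − 601 = 336 bp
  1746 − 937 = 809 bp
  1876 − 1746 = 130 bp
  4147 − 1876 = 2271 bp
Sorted largest to smallest: 2271, 809, 601, 336, 130 bp.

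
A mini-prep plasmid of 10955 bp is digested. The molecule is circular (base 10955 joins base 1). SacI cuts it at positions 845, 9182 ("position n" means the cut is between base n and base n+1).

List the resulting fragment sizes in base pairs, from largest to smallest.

8337, 2618 bp

Circular molecule, 2 cuts → 2 fragments:
  9182 − 845 = 8337 bp
  wrap: 10955 − 9182 + 845 = 2618 bp
Sorted largest to smallest: 8337, 2618 bp.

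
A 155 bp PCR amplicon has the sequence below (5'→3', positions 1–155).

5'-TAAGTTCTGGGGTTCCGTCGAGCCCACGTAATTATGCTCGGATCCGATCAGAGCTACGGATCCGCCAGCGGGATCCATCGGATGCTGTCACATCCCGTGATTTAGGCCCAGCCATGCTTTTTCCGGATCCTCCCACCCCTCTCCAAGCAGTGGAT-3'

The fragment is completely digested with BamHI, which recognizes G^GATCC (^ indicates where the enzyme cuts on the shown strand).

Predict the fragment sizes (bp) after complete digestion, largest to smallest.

54, 40, 30, 18, 13 bp

BamHI sites (GGATCC) start at positions 40, 58, 71, 125.
BamHI cuts after the first base of each site, so after positions 40, 58, 71, 125.
Linear molecule, 4 cuts → 5 fragments:
  1–40 → 40 bp
  41–58 → 18 bp
  59–71 → 13 bp
  72–125 → 54 bp
  126–155 → 30 bp
Sorted largest to smallest: 54, 40, 30, 18, 13 bp.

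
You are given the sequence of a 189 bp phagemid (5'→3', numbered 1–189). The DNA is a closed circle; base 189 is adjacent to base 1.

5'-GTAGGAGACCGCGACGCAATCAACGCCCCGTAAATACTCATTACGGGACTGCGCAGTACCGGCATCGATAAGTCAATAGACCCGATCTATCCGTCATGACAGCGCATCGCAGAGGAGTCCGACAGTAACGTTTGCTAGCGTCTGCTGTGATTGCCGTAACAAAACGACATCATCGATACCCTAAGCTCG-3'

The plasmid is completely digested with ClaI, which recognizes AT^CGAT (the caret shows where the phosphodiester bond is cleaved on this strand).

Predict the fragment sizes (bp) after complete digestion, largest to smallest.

ClaI sites (ATCGAT) start at positions 64, 172.
ClaI cuts after base 2 of each site, so after positions 65, 173.
Circular molecule, 2 cuts → 2 fragments:
  66–173 → 108 bp
  174–189 then 1–65 → 16 + 65 = 81 bp
Sorted largest to smallest: 108, 81 bp.

108, 81 bp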